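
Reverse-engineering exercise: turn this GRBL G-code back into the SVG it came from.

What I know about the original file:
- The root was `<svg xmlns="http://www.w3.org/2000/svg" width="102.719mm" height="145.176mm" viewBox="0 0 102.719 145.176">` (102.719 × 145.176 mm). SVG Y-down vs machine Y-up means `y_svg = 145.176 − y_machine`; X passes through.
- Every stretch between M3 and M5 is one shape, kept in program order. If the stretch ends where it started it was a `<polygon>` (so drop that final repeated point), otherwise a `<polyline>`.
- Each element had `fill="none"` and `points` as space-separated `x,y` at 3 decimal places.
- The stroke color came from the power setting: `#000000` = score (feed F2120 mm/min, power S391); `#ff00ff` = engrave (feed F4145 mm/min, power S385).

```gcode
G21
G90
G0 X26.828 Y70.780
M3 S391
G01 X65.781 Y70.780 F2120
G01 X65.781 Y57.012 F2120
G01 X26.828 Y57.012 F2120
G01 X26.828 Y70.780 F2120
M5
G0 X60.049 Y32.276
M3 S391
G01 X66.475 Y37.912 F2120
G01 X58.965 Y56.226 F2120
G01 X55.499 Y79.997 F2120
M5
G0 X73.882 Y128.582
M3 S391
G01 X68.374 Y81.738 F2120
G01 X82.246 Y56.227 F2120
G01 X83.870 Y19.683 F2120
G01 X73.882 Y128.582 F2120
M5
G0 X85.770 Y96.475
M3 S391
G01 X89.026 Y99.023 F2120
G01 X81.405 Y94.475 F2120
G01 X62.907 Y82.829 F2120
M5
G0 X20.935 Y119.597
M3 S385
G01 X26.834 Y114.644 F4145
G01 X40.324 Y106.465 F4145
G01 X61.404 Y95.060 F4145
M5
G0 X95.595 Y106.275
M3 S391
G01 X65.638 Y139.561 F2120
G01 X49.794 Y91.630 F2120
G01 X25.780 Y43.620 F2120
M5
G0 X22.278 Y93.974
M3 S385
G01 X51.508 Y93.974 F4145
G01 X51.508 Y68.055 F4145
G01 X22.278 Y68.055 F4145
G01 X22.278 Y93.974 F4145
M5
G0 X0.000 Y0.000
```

<svg xmlns="http://www.w3.org/2000/svg" width="102.719mm" height="145.176mm" viewBox="0 0 102.719 145.176">
  <polygon points="26.828,74.396 65.781,74.396 65.781,88.164 26.828,88.164" fill="none" stroke="#000000"/>
  <polyline points="60.049,112.900 66.475,107.264 58.965,88.950 55.499,65.179" fill="none" stroke="#000000"/>
  <polygon points="73.882,16.594 68.374,63.438 82.246,88.949 83.870,125.493" fill="none" stroke="#000000"/>
  <polyline points="85.770,48.701 89.026,46.153 81.405,50.701 62.907,62.347" fill="none" stroke="#000000"/>
  <polyline points="20.935,25.579 26.834,30.532 40.324,38.711 61.404,50.116" fill="none" stroke="#ff00ff"/>
  <polyline points="95.595,38.901 65.638,5.615 49.794,53.546 25.780,101.556" fill="none" stroke="#000000"/>
  <polygon points="22.278,51.202 51.508,51.202 51.508,77.121 22.278,77.121" fill="none" stroke="#ff00ff"/>
</svg>

Each laser-on run becomes one SVG element. Flip Y back into SVG space with y_svg = 145.176 − y_machine.

Run 1: power S391 maps to stroke `#000000` (score). The run returns to its start, so emit a `<polygon>` with points (Y-flipped): 26.828,74.396 65.781,74.396 65.781,88.164 26.828,88.164.

Run 2: S391 ⇒ score layer `#000000`. The run is open, so emit a `<polyline>` with points (Y-flipped): 60.049,112.900 66.475,107.264 58.965,88.950 55.499,65.179.

Run 3: S391 ⇒ score layer `#000000`. The run returns to its start, so emit a `<polygon>` with points (Y-flipped): 73.882,16.594 68.374,63.438 82.246,88.949 83.870,125.493.

Run 4: S391 ⇒ score layer `#000000`. The run is open, so emit a `<polyline>` with points (Y-flipped): 85.770,48.701 89.026,46.153 81.405,50.701 62.907,62.347.

Run 5: the run's S385 means `#ff00ff` (engrave). The run is open, so emit a `<polyline>` with points (Y-flipped): 20.935,25.579 26.834,30.532 40.324,38.711 61.404,50.116.

Run 6: power S391 maps to stroke `#000000` (score). The run is open, so emit a `<polyline>` with points (Y-flipped): 95.595,38.901 65.638,5.615 49.794,53.546 25.780,101.556.

Run 7: S385 ⇒ engrave layer `#ff00ff`. The run returns to its start, so emit a `<polygon>` with points (Y-flipped): 22.278,51.202 51.508,51.202 51.508,77.121 22.278,77.121.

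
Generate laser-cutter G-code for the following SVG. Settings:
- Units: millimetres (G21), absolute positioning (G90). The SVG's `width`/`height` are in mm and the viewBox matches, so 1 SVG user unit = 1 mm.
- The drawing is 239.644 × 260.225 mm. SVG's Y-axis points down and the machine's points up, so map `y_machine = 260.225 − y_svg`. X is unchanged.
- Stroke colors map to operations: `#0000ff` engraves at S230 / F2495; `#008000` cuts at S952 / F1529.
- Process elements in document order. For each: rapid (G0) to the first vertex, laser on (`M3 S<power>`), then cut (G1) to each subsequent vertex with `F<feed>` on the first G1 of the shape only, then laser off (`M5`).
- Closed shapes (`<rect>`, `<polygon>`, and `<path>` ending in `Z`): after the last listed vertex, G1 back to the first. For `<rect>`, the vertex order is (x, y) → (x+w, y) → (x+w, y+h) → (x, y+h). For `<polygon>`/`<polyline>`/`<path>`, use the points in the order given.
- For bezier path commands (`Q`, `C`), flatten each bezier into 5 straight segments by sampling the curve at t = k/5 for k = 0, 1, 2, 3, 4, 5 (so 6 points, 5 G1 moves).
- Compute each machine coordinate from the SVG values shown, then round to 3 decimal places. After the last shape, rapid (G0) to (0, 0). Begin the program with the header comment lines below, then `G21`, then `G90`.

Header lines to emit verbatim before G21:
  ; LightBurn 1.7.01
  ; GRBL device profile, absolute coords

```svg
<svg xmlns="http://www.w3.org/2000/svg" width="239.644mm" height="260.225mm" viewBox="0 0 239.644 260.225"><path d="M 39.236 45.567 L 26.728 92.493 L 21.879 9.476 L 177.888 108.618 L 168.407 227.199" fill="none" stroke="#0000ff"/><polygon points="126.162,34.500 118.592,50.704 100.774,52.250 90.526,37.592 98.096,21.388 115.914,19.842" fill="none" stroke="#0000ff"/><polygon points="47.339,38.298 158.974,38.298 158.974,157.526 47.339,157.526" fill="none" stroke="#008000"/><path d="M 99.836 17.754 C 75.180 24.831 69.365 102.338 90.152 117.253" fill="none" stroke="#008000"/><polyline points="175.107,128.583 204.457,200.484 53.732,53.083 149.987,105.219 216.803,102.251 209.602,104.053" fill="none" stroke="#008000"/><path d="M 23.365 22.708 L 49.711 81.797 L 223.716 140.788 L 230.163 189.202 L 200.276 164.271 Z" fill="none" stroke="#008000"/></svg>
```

; LightBurn 1.7.01
; GRBL device profile, absolute coords
G21
G90
G0 X39.236 Y214.658
M3 S230
G1 X26.728 Y167.732 F2495
G1 X21.879 Y250.749
G1 X177.888 Y151.607
G1 X168.407 Y33.026
M5
G0 X126.162 Y225.725
M3 S230
G1 X118.592 Y209.521 F2495
G1 X100.774 Y207.975
G1 X90.526 Y222.633
G1 X98.096 Y238.837
G1 X115.914 Y240.383
G1 X126.162 Y225.725
M5
G0 X47.339 Y221.927
M3 S952
G1 X158.974 Y221.927 F1529
G1 X158.974 Y102.699
G1 X47.339 Y102.699
G1 X47.339 Y221.927
M5
G0 X99.836 Y242.471
M3 S952
G1 X87.365 Y230.837 F1529
G1 X79.789 Y208.686
G1 X77.480 Y182.401
G1 X80.810 Y158.368
G1 X90.152 Y142.972
M5
G0 X175.107 Y131.642
M3 S952
G1 X204.457 Y59.741 F1529
G1 X53.732 Y207.142
G1 X149.987 Y155.006
G1 X216.803 Y157.974
G1 X209.602 Y156.172
M5
G0 X23.365 Y237.517
M3 S952
G1 X49.711 Y178.428 F1529
G1 X223.716 Y119.437
G1 X230.163 Y71.023
G1 X200.276 Y95.954
G1 X23.365 Y237.517
M5
G0 X0.000 Y0.000

1 u = 1 mm; y_m = 260.225 − y.

[1] `<path>` open polyline, #0000ff→engrave S230 F2495: (39.236,214.658) → (26.728,167.732) → (21.879,250.749) → (177.888,151.607) → (168.407,33.026)

[2] `<polygon>` regular polygon, #0000ff→engrave S230 F2495: (126.162,225.725) → (118.592,209.521) → (100.774,207.975) → (90.526,222.633) → (98.096,238.837) → (115.914,240.383) → (126.162,225.725) (closed)

[3] `<polygon>` rectangle, #008000→cut S952 F1529: (47.339,221.927) → (158.974,221.927) → (158.974,102.699) → (47.339,102.699) → (47.339,221.927) (closed)

[4] `<path>` cubic bezier, #008000→cut S952 F1529: (99.836,242.471) → (87.365,230.837) → (79.789,208.686) → (77.480,182.401) → (80.810,158.368) → (90.152,142.972)

[5] `<polyline>` open polyline, #008000→cut S952 F1529: (175.107,131.642) → (204.457,59.741) → (53.732,207.142) → (149.987,155.006) → (216.803,157.974) → (209.602,156.172)

[6] `<path>` closed polygon, #008000→cut S952 F1529: (23.365,237.517) → (49.711,178.428) → (223.716,119.437) → (230.163,71.023) → (200.276,95.954) → (23.365,237.517) (closed)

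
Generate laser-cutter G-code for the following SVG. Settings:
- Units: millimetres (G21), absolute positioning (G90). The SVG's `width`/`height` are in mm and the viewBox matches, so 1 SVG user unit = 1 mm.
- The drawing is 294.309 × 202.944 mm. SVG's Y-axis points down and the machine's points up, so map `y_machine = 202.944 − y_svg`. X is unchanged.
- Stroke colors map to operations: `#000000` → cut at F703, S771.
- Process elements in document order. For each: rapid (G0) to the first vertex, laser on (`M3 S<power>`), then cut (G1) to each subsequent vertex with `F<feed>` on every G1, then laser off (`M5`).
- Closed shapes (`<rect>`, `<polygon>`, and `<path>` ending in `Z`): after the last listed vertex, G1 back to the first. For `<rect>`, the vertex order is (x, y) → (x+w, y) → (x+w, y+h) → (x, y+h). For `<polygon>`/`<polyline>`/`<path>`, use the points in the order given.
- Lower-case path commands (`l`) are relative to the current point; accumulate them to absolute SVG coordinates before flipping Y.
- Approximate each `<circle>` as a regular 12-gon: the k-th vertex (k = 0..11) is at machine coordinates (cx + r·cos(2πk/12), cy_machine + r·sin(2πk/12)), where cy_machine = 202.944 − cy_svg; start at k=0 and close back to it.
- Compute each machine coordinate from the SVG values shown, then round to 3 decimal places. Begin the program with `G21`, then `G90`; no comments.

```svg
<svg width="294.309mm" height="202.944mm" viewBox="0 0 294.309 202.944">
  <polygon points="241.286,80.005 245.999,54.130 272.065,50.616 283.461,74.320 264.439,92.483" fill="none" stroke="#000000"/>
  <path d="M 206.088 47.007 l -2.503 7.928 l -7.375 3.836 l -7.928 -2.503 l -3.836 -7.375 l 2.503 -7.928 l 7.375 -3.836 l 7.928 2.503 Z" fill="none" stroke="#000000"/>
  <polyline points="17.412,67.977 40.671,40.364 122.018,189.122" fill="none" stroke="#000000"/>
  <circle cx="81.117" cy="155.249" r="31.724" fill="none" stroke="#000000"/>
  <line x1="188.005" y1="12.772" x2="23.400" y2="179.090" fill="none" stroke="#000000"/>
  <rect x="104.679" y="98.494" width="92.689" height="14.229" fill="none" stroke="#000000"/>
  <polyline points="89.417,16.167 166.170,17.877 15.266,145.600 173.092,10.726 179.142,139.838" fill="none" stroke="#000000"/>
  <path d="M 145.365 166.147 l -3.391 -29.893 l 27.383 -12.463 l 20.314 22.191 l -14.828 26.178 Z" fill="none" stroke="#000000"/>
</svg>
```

G21
G90
G0 X241.286 Y122.939
M3 S771
G1 X245.999 Y148.814 F703
G1 X272.065 Y152.328 F703
G1 X283.461 Y128.624 F703
G1 X264.439 Y110.461 F703
G1 X241.286 Y122.939 F703
M5
G0 X206.088 Y155.937
M3 S771
G1 X203.585 Y148.009 F703
G1 X196.210 Y144.173 F703
G1 X188.282 Y146.676 F703
G1 X184.446 Y154.051 F703
G1 X186.949 Y161.979 F703
G1 X194.324 Y165.815 F703
G1 X202.252 Y163.312 F703
G1 X206.088 Y155.937 F703
M5
G0 X17.412 Y134.967
M3 S771
G1 X40.671 Y162.580 F703
G1 X122.018 Y13.822 F703
M5
G0 X112.841 Y47.695
M3 S771
G1 X108.591 Y63.557 F703
G1 X96.979 Y75.169 F703
G1 X81.117 Y79.419 F703
G1 X65.255 Y75.169 F703
G1 X53.643 Y63.557 F703
G1 X49.393 Y47.695 F703
G1 X53.643 Y31.833 F703
G1 X65.255 Y20.221 F703
G1 X81.117 Y15.971 F703
G1 X96.979 Y20.221 F703
G1 X108.591 Y31.833 F703
G1 X112.841 Y47.695 F703
M5
G0 X188.005 Y190.172
M3 S771
G1 X23.400 Y23.854 F703
M5
G0 X104.679 Y104.450
M3 S771
G1 X197.368 Y104.450 F703
G1 X197.368 Y90.221 F703
G1 X104.679 Y90.221 F703
G1 X104.679 Y104.450 F703
M5
G0 X89.417 Y186.777
M3 S771
G1 X166.170 Y185.067 F703
G1 X15.266 Y57.344 F703
G1 X173.092 Y192.218 F703
G1 X179.142 Y63.106 F703
M5
G0 X145.365 Y36.797
M3 S771
G1 X141.974 Y66.690 F703
G1 X169.357 Y79.153 F703
G1 X189.671 Y56.962 F703
G1 X174.843 Y30.784 F703
G1 X145.365 Y36.797 F703
M5

Since the viewBox matches the mm dimensions, user units are millimetres directly. The only transform is the Y-flip y_m = 202.944 − y_svg.

Shape 1 is a regular polygon drawn with `<polygon>`. Its stroke #000000 means cut at S771, F703. After flipping Y the toolpath is (241.286,122.939) → (245.999,148.814) → (272.065,152.328) → (283.461,128.624) → (264.439,110.461) → (241.286,122.939), returning to the start.

Shape 2 is a regular polygon drawn with `<path>`. Its stroke #000000 means cut at S771, F703. After flipping Y the toolpath is (206.088,155.937) → (203.585,148.009) → (196.210,144.173) → (188.282,146.676) → (184.446,154.051) → (186.949,161.979) → (194.324,165.815) → (202.252,163.312) → (206.088,155.937), returning to the start.

Shape 3 is a open polyline drawn with `<polyline>`. Its stroke #000000 means cut at S771, F703. After flipping Y the toolpath is (17.412,134.967) → (40.671,162.580) → (122.018,13.822).

Shape 4 is a circle drawn with `<circle>`. Its stroke #000000 means cut at S771, F703. After flipping Y the toolpath is (112.841,47.695) → (108.591,63.557) → (96.979,75.169) → (81.117,79.419) → (65.255,75.169) → (53.643,63.557) → (49.393,47.695) → (53.643,31.833) → (65.255,20.221) → (81.117,15.971) → (96.979,20.221) → (108.591,31.833) → (112.841,47.695), returning to the start.

Shape 5 is a line segment drawn with `<line>`. Its stroke #000000 means cut at S771, F703. After flipping Y the toolpath is (188.005,190.172) → (23.400,23.854).

Shape 6 is a rectangle drawn with `<rect>`. Its stroke #000000 means cut at S771, F703. After flipping Y the toolpath is (104.679,104.450) → (197.368,104.450) → (197.368,90.221) → (104.679,90.221) → (104.679,104.450), returning to the start.

Shape 7 is a open polyline drawn with `<polyline>`. Its stroke #000000 means cut at S771, F703. After flipping Y the toolpath is (89.417,186.777) → (166.170,185.067) → (15.266,57.344) → (173.092,192.218) → (179.142,63.106).

Shape 8 is a regular polygon drawn with `<path>`. Its stroke #000000 means cut at S771, F703. After flipping Y the toolpath is (145.365,36.797) → (141.974,66.690) → (169.357,79.153) → (189.671,56.962) → (174.843,30.784) → (145.365,36.797), returning to the start.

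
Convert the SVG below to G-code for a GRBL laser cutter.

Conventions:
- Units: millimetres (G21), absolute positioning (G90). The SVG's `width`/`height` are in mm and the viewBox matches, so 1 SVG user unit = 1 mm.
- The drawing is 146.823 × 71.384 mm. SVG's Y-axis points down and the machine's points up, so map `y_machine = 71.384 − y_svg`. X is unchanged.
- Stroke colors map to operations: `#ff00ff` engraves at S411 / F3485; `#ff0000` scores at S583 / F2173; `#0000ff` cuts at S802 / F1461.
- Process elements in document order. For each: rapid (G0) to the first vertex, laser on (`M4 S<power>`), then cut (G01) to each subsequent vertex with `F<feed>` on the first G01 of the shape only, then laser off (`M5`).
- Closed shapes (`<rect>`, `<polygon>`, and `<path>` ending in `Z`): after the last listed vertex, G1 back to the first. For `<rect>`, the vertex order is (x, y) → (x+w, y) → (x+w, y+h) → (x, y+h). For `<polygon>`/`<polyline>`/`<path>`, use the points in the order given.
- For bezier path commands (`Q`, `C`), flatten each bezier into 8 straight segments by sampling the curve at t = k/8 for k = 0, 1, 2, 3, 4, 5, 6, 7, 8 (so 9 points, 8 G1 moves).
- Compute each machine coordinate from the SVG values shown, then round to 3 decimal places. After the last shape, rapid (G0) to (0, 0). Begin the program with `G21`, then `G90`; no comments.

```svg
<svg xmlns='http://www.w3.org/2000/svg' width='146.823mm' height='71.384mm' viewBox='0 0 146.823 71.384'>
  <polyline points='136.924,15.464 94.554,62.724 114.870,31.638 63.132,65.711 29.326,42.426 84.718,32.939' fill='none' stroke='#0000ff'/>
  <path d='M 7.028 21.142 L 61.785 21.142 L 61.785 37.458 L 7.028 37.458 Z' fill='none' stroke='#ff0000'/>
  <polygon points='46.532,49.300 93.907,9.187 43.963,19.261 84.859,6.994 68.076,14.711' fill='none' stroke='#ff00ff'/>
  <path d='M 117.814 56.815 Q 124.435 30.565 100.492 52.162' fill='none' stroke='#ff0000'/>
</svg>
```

G21
G90
G0 X136.924 Y55.920
M4 S802
G01 X94.554 Y8.660 F1461
G01 X114.870 Y39.746
G01 X63.132 Y5.673
G01 X29.326 Y28.958
G01 X84.718 Y38.445
M5
G0 X7.028 Y50.242
M4 S583
G01 X61.785 Y50.242 F2173
G01 X61.785 Y33.926
G01 X7.028 Y33.926
G01 X7.028 Y50.242
M5
G0 X46.532 Y22.084
M4 S411
G01 X93.907 Y62.197 F3485
G01 X43.963 Y52.123
G01 X84.859 Y64.390
G01 X68.076 Y56.673
G01 X46.532 Y22.084
M5
G0 X117.814 Y14.569
M4 S583
G01 X118.992 Y20.384 F2173
G01 X119.214 Y24.704
G01 X118.482 Y27.528
G01 X116.794 Y28.857
G01 X114.151 Y28.691
G01 X110.553 Y27.030
G01 X106.000 Y23.874
G01 X100.492 Y19.222
M5
G0 X0.000 Y0.000

viewBox `0 0 146.823 71.384` with mm width/height → 1 unit = 1 mm. Flip: y_m = 71.384 − y_svg.

**Shape 1** — `<polyline>` open polyline, stroke `#0000ff` → cut (S802, F1461). Machine vertices: (136.924,55.920) → (94.554,8.660) → (114.870,39.746) → (63.132,5.673) → (29.326,28.958) → (84.718,38.445). Open path.

**Shape 2** — `<path>` rectangle, stroke `#ff0000` → score (S583, F2173). Machine vertices: (7.028,50.242) → (61.785,50.242) → (61.785,33.926) → (7.028,33.926) → (7.028,50.242). Closed: final G1 returns to the first vertex.

**Shape 3** — `<polygon>` closed polygon, stroke `#ff00ff` → engrave (S411, F3485). Machine vertices: (46.532,22.084) → (93.907,62.197) → (43.963,52.123) → (84.859,64.390) → (68.076,56.673) → (46.532,22.084). Closed: final G1 returns to the first vertex.

**Shape 4** — `<path>` quadratic bezier, stroke `#ff0000` → score (S583, F2173). Control points (SVG): P0=(117.814,56.815), P1=(124.435,30.565), P2=(100.492,52.162); sampled at t=k/8. Machine vertices: (117.814,14.569) → (118.992,20.384) → (119.214,24.704) → (118.482,27.528) → (116.794,28.857) → (114.151,28.691) → (110.553,27.030) → (106.000,23.874) → (100.492,19.222). Open path.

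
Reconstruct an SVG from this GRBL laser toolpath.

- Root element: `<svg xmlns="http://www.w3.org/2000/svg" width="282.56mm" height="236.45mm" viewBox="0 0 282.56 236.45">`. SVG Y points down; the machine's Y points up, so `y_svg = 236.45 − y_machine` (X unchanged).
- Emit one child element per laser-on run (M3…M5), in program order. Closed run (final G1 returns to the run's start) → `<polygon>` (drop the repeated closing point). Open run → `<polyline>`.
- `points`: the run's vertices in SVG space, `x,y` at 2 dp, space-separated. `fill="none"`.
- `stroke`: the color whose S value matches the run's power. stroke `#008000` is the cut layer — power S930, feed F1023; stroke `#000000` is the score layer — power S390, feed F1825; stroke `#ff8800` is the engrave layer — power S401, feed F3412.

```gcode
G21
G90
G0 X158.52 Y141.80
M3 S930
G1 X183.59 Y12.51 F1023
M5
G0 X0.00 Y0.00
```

<svg xmlns="http://www.w3.org/2000/svg" width="282.56mm" height="236.45mm" viewBox="0 0 282.56 236.45">
  <polyline points="158.52,94.65 183.59,223.94" fill="none" stroke="#008000"/>
</svg>

Machine Y-up, SVG Y-down with viewBox height 236.45, so y_svg = 236.45 − y_machine; X carries over. Every run uses S930, so all elements get stroke `#008000` (cut).

Run 1: The run is open, so emit a `<polyline>` with points (Y-flipped): 158.52,94.65 183.59,223.94.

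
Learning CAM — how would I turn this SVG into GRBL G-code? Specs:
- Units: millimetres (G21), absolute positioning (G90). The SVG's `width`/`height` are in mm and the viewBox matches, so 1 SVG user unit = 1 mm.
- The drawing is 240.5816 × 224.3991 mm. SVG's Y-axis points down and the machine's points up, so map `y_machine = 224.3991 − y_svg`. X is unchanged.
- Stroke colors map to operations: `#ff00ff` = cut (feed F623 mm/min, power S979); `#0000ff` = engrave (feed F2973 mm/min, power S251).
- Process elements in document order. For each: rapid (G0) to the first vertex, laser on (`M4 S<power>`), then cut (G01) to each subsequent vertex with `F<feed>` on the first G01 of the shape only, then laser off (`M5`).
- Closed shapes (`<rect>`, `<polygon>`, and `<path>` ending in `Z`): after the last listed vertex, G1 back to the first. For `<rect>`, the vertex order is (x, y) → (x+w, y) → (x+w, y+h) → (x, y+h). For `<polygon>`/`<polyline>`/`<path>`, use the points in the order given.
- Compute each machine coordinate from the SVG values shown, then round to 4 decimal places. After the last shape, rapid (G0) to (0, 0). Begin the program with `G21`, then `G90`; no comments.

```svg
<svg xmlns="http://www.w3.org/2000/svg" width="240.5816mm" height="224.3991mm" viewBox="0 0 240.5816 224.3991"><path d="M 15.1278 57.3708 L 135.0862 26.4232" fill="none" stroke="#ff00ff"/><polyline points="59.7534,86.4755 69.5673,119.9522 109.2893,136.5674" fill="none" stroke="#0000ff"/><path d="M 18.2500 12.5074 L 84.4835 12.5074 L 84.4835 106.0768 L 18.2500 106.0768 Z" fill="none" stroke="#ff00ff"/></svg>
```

G21
G90
G0 X15.1278 Y167.0283
M4 S979
G01 X135.0862 Y197.9759 F623
M5
G0 X59.7534 Y137.9236
M4 S251
G01 X69.5673 Y104.4469 F2973
G01 X109.2893 Y87.8317
M5
G0 X18.2500 Y211.8917
M4 S979
G01 X84.4835 Y211.8917 F623
G01 X84.4835 Y118.3223
G01 X18.2500 Y118.3223
G01 X18.2500 Y211.8917
M5
G0 X0.0000 Y0.0000

viewBox `0 0 240.5816 224.3991` with mm width/height → 1 unit = 1 mm. Flip: y_m = 224.3991 − y_svg.

**Shape 1** — `<path>` line segment, stroke `#ff00ff` → cut (S979, F623). Machine vertices: (15.1278,167.0283) → (135.0862,197.9759). Open path.

**Shape 2** — `<polyline>` open polyline, stroke `#0000ff` → engrave (S251, F2973). Machine vertices: (59.7534,137.9236) → (69.5673,104.4469) → (109.2893,87.8317). Open path.

**Shape 3** — `<path>` rectangle, stroke `#ff00ff` → cut (S979, F623). Machine vertices: (18.2500,211.8917) → (84.4835,211.8917) → (84.4835,118.3223) → (18.2500,118.3223) → (18.2500,211.8917). Closed: final G1 returns to the first vertex.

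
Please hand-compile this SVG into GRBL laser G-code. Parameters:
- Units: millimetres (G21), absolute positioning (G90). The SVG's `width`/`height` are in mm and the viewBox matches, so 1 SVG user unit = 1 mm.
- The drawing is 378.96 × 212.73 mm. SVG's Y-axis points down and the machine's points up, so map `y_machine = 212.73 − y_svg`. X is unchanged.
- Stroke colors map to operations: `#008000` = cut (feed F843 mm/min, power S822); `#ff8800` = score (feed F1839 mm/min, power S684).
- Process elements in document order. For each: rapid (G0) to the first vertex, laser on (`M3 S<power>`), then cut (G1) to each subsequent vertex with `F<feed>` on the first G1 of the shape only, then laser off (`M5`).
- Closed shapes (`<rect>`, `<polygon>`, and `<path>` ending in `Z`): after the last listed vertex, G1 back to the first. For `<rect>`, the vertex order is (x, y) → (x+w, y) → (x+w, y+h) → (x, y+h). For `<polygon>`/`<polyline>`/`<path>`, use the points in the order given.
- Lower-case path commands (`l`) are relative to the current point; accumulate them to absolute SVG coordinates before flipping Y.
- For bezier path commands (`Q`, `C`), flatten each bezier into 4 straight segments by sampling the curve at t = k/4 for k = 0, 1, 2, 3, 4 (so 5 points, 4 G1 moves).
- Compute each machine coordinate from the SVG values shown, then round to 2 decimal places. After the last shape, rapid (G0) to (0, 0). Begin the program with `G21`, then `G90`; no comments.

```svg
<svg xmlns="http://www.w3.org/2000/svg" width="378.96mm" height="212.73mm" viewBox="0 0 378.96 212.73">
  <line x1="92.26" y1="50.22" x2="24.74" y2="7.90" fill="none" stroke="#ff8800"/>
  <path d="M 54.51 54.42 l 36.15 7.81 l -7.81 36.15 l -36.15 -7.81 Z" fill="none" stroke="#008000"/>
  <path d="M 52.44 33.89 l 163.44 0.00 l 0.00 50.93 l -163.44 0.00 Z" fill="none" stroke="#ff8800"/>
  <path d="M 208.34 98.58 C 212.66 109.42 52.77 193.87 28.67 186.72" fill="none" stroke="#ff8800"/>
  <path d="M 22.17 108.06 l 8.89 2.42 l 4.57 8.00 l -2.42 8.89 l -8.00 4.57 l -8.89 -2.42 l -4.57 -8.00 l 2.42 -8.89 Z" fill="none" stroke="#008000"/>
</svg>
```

G21
G90
G0 X92.26 Y162.51
M3 S684
G1 X24.74 Y204.83 F1839
M5
G0 X54.51 Y158.31
M3 S822
G1 X90.66 Y150.50 F843
G1 X82.85 Y114.35
G1 X46.70 Y122.16
G1 X54.51 Y158.31
M5
G0 X52.44 Y178.84
M3 S684
G1 X215.88 Y178.84 F1839
G1 X215.88 Y127.91
G1 X52.44 Y127.91
G1 X52.44 Y178.84
M5
G0 X208.34 Y114.15
M3 S684
G1 X185.48 Y94.80 F1839
G1 X129.16 Y63.33
G1 X67.52 Y35.24
G1 X28.67 Y26.01
M5
G0 X22.17 Y104.67
M3 S822
G1 X31.06 Y102.25 F843
G1 X35.63 Y94.25
G1 X33.21 Y85.36
G1 X25.21 Y80.79
G1 X16.32 Y83.21
G1 X11.75 Y91.21
G1 X14.17 Y100.10
G1 X22.17 Y104.67
M5
G0 X0.00 Y0.00

Since the viewBox matches the mm dimensions, user units are millimetres directly. The only transform is the Y-flip y_m = 212.73 − y_svg.

Shape 1 is a line segment drawn with `<line>`. Its stroke #ff8800 means score at S684, F1839. After flipping Y the toolpath is (92.26,162.51) → (24.74,204.83).

Shape 2 is a regular polygon drawn with `<path>`. Its stroke #008000 means cut at S822, F843. After flipping Y the toolpath is (54.51,158.31) → (90.66,150.50) → (82.85,114.35) → (46.70,122.16) → (54.51,158.31), returning to the start.

Shape 3 is a rectangle drawn with `<path>`. Its stroke #ff8800 means score at S684, F1839. After flipping Y the toolpath is (52.44,178.84) → (215.88,178.84) → (215.88,127.91) → (52.44,127.91) → (52.44,178.84), returning to the start.

Shape 4 is a cubic bezier drawn with `<path>`. Its stroke #ff8800 means score at S684, F1839. After flipping Y the toolpath is (208.34,114.15) → (185.48,94.80) → (129.16,63.33) → (67.52,35.24) → (28.67,26.01).

Shape 5 is a regular polygon drawn with `<path>`. Its stroke #008000 means cut at S822, F843. After flipping Y the toolpath is (22.17,104.67) → (31.06,102.25) → (35.63,94.25) → (33.21,85.36) → (25.21,80.79) → (16.32,83.21) → (11.75,91.21) → (14.17,100.10) → (22.17,104.67), returning to the start.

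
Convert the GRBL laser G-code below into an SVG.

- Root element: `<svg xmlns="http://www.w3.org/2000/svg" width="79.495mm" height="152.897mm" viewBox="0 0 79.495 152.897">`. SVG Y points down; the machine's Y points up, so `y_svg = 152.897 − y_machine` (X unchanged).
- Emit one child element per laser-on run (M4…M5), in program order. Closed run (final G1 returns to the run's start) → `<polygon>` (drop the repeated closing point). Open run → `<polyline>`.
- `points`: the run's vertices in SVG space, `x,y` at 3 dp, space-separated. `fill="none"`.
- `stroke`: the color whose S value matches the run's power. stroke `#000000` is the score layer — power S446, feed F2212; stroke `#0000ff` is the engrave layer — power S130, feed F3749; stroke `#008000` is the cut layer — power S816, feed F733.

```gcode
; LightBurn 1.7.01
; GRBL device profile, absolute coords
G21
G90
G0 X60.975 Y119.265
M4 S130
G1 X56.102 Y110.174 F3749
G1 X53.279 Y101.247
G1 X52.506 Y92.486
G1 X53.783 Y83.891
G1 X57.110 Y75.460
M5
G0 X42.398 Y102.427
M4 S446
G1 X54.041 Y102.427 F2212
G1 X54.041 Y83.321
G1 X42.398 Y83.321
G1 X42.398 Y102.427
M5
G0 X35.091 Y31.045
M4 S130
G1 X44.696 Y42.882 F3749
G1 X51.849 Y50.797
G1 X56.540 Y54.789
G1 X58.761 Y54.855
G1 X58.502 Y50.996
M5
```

Each laser-on run becomes one SVG element. Flip Y back into SVG space with y_svg = 152.897 − y_machine.

Run 1: S130 ⇒ engrave layer `#0000ff`. The run is open, so emit a `<polyline>` with points (Y-flipped): 60.975,33.632 56.102,42.723 53.279,51.650 52.506,60.411 53.783,69.006 57.110,77.437.

Run 2: power S446 maps to stroke `#000000` (score). The run returns to its start, so emit a `<polygon>` with points (Y-flipped): 42.398,50.470 54.041,50.470 54.041,69.576 42.398,69.576.

Run 3: the run's S130 means `#0000ff` (engrave). The run is open, so emit a `<polyline>` with points (Y-flipped): 35.091,121.852 44.696,110.015 51.849,102.100 56.540,98.108 58.761,98.042 58.502,101.901.

<svg xmlns="http://www.w3.org/2000/svg" width="79.495mm" height="152.897mm" viewBox="0 0 79.495 152.897">
  <polyline points="60.975,33.632 56.102,42.723 53.279,51.650 52.506,60.411 53.783,69.006 57.110,77.437" fill="none" stroke="#0000ff"/>
  <polygon points="42.398,50.470 54.041,50.470 54.041,69.576 42.398,69.576" fill="none" stroke="#000000"/>
  <polyline points="35.091,121.852 44.696,110.015 51.849,102.100 56.540,98.108 58.761,98.042 58.502,101.901" fill="none" stroke="#0000ff"/>
</svg>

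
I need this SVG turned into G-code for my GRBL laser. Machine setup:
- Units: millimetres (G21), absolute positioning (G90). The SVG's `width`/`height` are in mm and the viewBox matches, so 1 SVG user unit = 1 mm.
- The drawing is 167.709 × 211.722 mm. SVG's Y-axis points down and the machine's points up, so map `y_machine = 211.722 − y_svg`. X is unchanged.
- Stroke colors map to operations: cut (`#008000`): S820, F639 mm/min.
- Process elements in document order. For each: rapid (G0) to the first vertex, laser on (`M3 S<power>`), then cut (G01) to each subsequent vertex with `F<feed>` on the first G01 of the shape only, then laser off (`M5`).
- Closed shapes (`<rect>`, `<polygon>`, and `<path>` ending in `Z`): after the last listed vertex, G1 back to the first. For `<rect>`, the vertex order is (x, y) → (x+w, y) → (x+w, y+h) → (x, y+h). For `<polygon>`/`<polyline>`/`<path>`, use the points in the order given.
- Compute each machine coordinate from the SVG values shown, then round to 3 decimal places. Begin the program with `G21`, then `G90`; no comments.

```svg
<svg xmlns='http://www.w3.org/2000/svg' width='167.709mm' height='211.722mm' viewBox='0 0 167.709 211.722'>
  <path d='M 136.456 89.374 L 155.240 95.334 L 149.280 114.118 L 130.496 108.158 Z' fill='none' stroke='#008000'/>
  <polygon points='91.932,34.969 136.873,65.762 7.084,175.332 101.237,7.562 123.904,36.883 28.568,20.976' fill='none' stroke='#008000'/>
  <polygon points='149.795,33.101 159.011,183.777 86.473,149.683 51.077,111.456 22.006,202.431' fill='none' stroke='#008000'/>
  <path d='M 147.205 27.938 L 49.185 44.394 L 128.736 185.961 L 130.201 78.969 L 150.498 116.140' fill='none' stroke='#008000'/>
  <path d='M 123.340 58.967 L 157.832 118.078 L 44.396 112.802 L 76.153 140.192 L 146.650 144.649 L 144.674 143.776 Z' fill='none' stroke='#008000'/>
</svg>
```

G21
G90
G0 X136.456 Y122.348
M3 S820
G01 X155.240 Y116.388 F639
G01 X149.280 Y97.604
G01 X130.496 Y103.564
G01 X136.456 Y122.348
M5
G0 X91.932 Y176.753
M3 S820
G01 X136.873 Y145.960 F639
G01 X7.084 Y36.390
G01 X101.237 Y204.160
G01 X123.904 Y174.839
G01 X28.568 Y190.746
G01 X91.932 Y176.753
M5
G0 X149.795 Y178.621
M3 S820
G01 X159.011 Y27.945 F639
G01 X86.473 Y62.039
G01 X51.077 Y100.266
G01 X22.006 Y9.291
G01 X149.795 Y178.621
M5
G0 X147.205 Y183.784
M3 S820
G01 X49.185 Y167.328 F639
G01 X128.736 Y25.761
G01 X130.201 Y132.753
G01 X150.498 Y95.582
M5
G0 X123.340 Y152.755
M3 S820
G01 X157.832 Y93.644 F639
G01 X44.396 Y98.920
G01 X76.153 Y71.530
G01 X146.650 Y67.073
G01 X144.674 Y67.946
G01 X123.340 Y152.755
M5

Since the viewBox matches the mm dimensions, user units are millimetres directly. The only transform is the Y-flip y_m = 211.722 − y_svg.

Shape 1 is a regular polygon drawn with `<path>`. Its stroke #008000 means cut at S820, F639. After flipping Y the toolpath is (136.456,122.348) → (155.240,116.388) → (149.280,97.604) → (130.496,103.564) → (136.456,122.348), returning to the start.

Shape 2 is a closed polygon drawn with `<polygon>`. Its stroke #008000 means cut at S820, F639. After flipping Y the toolpath is (91.932,176.753) → (136.873,145.960) → (7.084,36.390) → (101.237,204.160) → (123.904,174.839) → (28.568,190.746) → (91.932,176.753), returning to the start.

Shape 3 is a closed polygon drawn with `<polygon>`. Its stroke #008000 means cut at S820, F639. After flipping Y the toolpath is (149.795,178.621) → (159.011,27.945) → (86.473,62.039) → (51.077,100.266) → (22.006,9.291) → (149.795,178.621), returning to the start.

Shape 4 is a open polyline drawn with `<path>`. Its stroke #008000 means cut at S820, F639. After flipping Y the toolpath is (147.205,183.784) → (49.185,167.328) → (128.736,25.761) → (130.201,132.753) → (150.498,95.582).

Shape 5 is a closed polygon drawn with `<path>`. Its stroke #008000 means cut at S820, F639. After flipping Y the toolpath is (123.340,152.755) → (157.832,93.644) → (44.396,98.920) → (76.153,71.530) → (146.650,67.073) → (144.674,67.946) → (123.340,152.755), returning to the start.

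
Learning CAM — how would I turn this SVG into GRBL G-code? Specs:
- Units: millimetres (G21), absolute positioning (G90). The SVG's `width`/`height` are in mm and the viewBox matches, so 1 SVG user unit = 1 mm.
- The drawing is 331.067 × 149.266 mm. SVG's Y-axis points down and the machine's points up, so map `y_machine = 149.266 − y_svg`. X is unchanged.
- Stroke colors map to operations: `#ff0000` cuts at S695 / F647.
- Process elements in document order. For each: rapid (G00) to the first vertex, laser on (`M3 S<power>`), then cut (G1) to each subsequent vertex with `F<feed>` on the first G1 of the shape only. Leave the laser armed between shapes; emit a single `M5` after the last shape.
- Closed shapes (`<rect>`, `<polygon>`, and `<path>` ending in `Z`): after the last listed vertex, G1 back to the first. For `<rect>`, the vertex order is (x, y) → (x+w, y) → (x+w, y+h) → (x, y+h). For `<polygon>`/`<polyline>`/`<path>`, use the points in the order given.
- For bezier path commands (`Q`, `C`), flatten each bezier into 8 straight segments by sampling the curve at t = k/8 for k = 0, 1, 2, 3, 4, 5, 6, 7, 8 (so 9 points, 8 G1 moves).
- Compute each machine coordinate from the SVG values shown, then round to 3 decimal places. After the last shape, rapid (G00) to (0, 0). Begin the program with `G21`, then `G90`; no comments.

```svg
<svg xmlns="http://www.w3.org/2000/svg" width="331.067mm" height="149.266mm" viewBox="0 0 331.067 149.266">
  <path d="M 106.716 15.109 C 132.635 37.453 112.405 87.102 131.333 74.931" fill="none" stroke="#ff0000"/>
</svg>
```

G21
G90
G00 X106.716 Y134.157
M3 S695
G1 X114.439 Y124.672 F647
G1 X118.835 Y113.672
G1 X120.904 Y102.201
G1 X121.646 Y91.303
G1 X122.060 Y82.023
G1 X123.146 Y75.405
G1 X125.904 Y72.495
G1 X131.333 Y74.335
M5
G00 X0.000 Y0.000

1 u = 1 mm; y_m = 149.266 − y.

[1] `<path>` cubic bezier, #ff0000→cut S695 F647: (106.716,134.157) → (114.439,124.672) → (118.835,113.672) → (120.904,102.201) → (121.646,91.303) → (122.060,82.023) → (123.146,75.405) → (125.904,72.495) → (131.333,74.335)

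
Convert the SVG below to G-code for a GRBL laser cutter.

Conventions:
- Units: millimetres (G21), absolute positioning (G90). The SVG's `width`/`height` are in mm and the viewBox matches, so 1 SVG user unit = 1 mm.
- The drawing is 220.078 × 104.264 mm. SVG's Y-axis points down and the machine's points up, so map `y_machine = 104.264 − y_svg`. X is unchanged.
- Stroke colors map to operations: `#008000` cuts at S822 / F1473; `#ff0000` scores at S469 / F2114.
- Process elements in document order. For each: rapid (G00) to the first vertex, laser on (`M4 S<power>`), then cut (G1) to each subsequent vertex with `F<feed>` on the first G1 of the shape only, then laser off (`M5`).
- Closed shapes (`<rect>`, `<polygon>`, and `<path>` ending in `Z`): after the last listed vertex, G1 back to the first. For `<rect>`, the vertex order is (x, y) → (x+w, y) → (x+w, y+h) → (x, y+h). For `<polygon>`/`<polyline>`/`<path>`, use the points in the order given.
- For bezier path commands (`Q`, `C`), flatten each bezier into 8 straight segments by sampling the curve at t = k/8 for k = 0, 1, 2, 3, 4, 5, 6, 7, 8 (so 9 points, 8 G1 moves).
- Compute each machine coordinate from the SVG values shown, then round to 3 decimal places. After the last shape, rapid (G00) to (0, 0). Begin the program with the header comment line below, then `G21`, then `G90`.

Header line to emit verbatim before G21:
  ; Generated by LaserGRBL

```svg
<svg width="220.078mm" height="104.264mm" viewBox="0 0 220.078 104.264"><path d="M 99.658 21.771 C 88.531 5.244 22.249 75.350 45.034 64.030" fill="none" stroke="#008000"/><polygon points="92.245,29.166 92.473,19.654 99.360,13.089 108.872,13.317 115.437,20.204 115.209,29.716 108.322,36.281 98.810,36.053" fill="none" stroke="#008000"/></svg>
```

; Generated by LaserGRBL
G21
G90
G00 X99.658 Y82.493
M4 S822
G1 X93.182 Y84.958 F1473
G1 X83.225 Y81.270
G1 X71.477 Y73.400
G1 X59.629 Y63.316
G1 X49.371 Y52.988
G1 X42.392 Y44.385
G1 X40.383 Y39.478
G1 X45.034 Y40.234
M5
G00 X92.245 Y75.098
M4 S822
G1 X92.473 Y84.610 F1473
G1 X99.360 Y91.175
G1 X108.872 Y90.947
G1 X115.437 Y84.060
G1 X115.209 Y74.548
G1 X108.322 Y67.983
G1 X98.810 Y68.211
G1 X92.245 Y75.098
M5
G00 X0.000 Y0.000

viewBox `0 0 220.078 104.264` with mm width/height → 1 unit = 1 mm. Flip: y_m = 104.264 − y_svg.

**Shape 1** — `<path>` cubic bezier, stroke `#008000` → cut (S822, F1473). Control points (SVG): P0=(99.658,21.771), P1=(88.531,5.244), P2=(22.249,75.350), P3=(45.034,64.030); sampled at t=k/8. Machine vertices: (99.658,82.493) → (93.182,84.958) → (83.225,81.270) → (71.477,73.400) → (59.629,63.316) → (49.371,52.988) → (42.392,44.385) → (40.383,39.478) → (45.034,40.234). Open path.

**Shape 2** — `<polygon>` regular polygon, stroke `#008000` → cut (S822, F1473). Machine vertices: (92.245,75.098) → (92.473,84.610) → (99.360,91.175) → (108.872,90.947) → (115.437,84.060) → (115.209,74.548) → (108.322,67.983) → (98.810,68.211) → (92.245,75.098). Closed: final G1 returns to the first vertex.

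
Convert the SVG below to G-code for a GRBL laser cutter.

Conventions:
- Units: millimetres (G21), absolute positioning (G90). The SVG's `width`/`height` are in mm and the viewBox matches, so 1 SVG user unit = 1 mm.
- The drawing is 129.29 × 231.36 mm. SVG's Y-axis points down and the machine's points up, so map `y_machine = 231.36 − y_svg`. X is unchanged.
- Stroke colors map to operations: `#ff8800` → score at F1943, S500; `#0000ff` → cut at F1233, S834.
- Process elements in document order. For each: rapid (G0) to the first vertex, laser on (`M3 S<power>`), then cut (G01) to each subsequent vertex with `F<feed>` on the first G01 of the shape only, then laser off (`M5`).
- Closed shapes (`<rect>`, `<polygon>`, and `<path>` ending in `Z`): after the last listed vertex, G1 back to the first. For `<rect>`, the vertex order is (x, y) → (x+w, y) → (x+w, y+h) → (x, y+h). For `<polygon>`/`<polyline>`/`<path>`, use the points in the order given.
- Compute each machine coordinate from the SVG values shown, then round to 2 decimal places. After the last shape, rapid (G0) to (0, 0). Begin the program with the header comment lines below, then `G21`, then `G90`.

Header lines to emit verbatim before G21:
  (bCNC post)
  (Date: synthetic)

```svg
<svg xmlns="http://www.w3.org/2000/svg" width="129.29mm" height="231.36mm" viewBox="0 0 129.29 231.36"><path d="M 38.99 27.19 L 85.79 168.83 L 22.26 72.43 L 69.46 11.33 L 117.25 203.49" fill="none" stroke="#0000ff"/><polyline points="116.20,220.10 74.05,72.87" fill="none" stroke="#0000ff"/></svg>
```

viewBox `0 0 129.29 231.36` with mm width/height → 1 unit = 1 mm. Flip: y_m = 231.36 − y_svg.

**Shape 1** — `<path>` open polyline, stroke `#0000ff` → cut (S834, F1233). Machine vertices: (38.99,204.17) → (85.79,62.53) → (22.26,158.93) → (69.46,220.03) → (117.25,27.87). Open path.

**Shape 2** — `<polyline>` line segment, stroke `#0000ff` → cut (S834, F1233). Machine vertices: (116.20,11.26) → (74.05,158.49). Open path.

(bCNC post)
(Date: synthetic)
G21
G90
G0 X38.99 Y204.17
M3 S834
G01 X85.79 Y62.53 F1233
G01 X22.26 Y158.93
G01 X69.46 Y220.03
G01 X117.25 Y27.87
M5
G0 X116.20 Y11.26
M3 S834
G01 X74.05 Y158.49 F1233
M5
G0 X0.00 Y0.00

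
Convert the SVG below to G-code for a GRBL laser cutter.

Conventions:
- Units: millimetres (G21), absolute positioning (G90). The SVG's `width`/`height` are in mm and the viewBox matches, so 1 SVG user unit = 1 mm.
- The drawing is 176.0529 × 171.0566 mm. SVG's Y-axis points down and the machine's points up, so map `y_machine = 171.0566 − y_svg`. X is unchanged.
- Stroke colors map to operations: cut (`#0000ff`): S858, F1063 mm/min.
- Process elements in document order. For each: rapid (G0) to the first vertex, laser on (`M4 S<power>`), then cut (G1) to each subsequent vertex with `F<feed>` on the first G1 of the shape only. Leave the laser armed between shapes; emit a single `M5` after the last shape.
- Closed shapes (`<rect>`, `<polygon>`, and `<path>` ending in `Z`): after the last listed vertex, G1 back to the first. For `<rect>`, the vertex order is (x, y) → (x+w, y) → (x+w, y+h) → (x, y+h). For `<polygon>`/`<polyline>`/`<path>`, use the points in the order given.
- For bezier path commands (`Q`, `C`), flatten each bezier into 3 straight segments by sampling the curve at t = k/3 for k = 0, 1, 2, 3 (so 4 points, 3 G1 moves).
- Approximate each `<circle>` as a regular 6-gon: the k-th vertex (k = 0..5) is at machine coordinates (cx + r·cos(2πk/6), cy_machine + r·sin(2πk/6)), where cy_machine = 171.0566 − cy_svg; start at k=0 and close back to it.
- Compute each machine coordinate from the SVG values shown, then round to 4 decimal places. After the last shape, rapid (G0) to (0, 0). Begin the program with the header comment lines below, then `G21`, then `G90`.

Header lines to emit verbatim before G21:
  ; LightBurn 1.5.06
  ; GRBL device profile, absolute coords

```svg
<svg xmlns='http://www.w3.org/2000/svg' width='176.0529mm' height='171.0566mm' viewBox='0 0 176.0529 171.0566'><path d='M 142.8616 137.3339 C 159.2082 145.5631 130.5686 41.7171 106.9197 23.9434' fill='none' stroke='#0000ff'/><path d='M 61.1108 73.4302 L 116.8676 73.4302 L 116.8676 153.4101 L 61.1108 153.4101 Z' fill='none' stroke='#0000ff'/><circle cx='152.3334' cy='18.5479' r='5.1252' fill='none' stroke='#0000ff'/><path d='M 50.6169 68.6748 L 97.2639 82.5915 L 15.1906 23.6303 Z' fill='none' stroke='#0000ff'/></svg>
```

; LightBurn 1.5.06
; GRBL device profile, absolute coords
G21
G90
G0 X142.8616 Y33.7227
M4 S858
G1 X146.0638 Y55.5131 F1063
G1 X130.3812 Y107.9875
G1 X106.9197 Y147.1132
G0 X61.1108 Y97.6264
M4 S858
G1 X116.8676 Y97.6264 F1063
G1 X116.8676 Y17.6465
G1 X61.1108 Y17.6465
G1 X61.1108 Y97.6264
G0 X157.4586 Y152.5087
M4 S858
G1 X154.8960 Y156.9473 F1063
G1 X149.7708 Y156.9473
G1 X147.2082 Y152.5087
G1 X149.7708 Y148.0701
G1 X154.8960 Y148.0701
G1 X157.4586 Y152.5087
G0 X50.6169 Y102.3818
M4 S858
G1 X97.2639 Y88.4651 F1063
G1 X15.1906 Y147.4263
G1 X50.6169 Y102.3818
M5
G0 X0.0000 Y0.0000

1 u = 1 mm; y_m = 171.0566 − y.

[1] `<path>` cubic bezier, #0000ff→cut S858 F1063: (142.8616,33.7227) → (146.0638,55.5131) → (130.3812,107.9875) → (106.9197,147.1132)

[2] `<path>` rectangle, #0000ff→cut S858 F1063: (61.1108,97.6264) → (116.8676,97.6264) → (116.8676,17.6465) → (61.1108,17.6465) → (61.1108,97.6264) (closed)

[3] `<circle>` circle, #0000ff→cut S858 F1063: (157.4586,152.5087) → (154.8960,156.9473) → (149.7708,156.9473) → (147.2082,152.5087) → (149.7708,148.0701) → (154.8960,148.0701) → (157.4586,152.5087) (closed)

[4] `<path>` closed polygon, #0000ff→cut S858 F1063: (50.6169,102.3818) → (97.2639,88.4651) → (15.1906,147.4263) → (50.6169,102.3818) (closed)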